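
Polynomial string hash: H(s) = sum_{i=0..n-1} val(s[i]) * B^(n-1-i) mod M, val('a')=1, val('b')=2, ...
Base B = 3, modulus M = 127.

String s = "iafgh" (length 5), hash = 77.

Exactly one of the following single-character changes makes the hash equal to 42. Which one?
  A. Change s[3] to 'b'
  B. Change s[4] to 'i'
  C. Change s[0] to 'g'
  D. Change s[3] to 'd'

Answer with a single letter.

Answer: C

Derivation:
Option A: s[3]='g'->'b', delta=(2-7)*3^1 mod 127 = 112, hash=77+112 mod 127 = 62
Option B: s[4]='h'->'i', delta=(9-8)*3^0 mod 127 = 1, hash=77+1 mod 127 = 78
Option C: s[0]='i'->'g', delta=(7-9)*3^4 mod 127 = 92, hash=77+92 mod 127 = 42 <-- target
Option D: s[3]='g'->'d', delta=(4-7)*3^1 mod 127 = 118, hash=77+118 mod 127 = 68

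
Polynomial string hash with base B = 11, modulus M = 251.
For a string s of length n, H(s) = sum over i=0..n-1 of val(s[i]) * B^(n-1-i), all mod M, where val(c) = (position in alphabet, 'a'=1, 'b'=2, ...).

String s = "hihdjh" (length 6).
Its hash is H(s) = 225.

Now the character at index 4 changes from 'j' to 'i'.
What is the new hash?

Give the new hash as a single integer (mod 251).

Answer: 214

Derivation:
val('j') = 10, val('i') = 9
Position k = 4, exponent = n-1-k = 1
B^1 mod M = 11^1 mod 251 = 11
Delta = (9 - 10) * 11 mod 251 = 240
New hash = (225 + 240) mod 251 = 214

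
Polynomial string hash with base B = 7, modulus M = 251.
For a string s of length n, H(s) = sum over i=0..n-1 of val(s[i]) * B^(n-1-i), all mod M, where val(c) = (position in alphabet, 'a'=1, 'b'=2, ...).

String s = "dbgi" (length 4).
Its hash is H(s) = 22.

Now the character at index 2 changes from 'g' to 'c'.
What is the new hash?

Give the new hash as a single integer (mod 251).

val('g') = 7, val('c') = 3
Position k = 2, exponent = n-1-k = 1
B^1 mod M = 7^1 mod 251 = 7
Delta = (3 - 7) * 7 mod 251 = 223
New hash = (22 + 223) mod 251 = 245

Answer: 245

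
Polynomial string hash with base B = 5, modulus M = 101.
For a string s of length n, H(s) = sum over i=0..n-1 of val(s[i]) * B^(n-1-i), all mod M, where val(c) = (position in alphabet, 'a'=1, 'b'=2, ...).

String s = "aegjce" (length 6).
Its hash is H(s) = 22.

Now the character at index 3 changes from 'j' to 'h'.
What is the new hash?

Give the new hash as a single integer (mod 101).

Answer: 73

Derivation:
val('j') = 10, val('h') = 8
Position k = 3, exponent = n-1-k = 2
B^2 mod M = 5^2 mod 101 = 25
Delta = (8 - 10) * 25 mod 101 = 51
New hash = (22 + 51) mod 101 = 73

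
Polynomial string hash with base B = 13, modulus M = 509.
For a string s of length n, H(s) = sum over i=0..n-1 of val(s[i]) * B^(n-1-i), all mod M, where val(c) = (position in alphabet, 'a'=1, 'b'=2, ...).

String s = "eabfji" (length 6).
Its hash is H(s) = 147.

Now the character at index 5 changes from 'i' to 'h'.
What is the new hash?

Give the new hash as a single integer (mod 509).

Answer: 146

Derivation:
val('i') = 9, val('h') = 8
Position k = 5, exponent = n-1-k = 0
B^0 mod M = 13^0 mod 509 = 1
Delta = (8 - 9) * 1 mod 509 = 508
New hash = (147 + 508) mod 509 = 146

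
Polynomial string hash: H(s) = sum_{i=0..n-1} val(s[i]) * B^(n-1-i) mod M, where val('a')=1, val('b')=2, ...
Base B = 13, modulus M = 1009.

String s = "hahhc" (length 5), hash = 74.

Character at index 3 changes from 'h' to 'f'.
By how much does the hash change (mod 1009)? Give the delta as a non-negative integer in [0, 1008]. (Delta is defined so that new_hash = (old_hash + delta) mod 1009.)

Delta formula: (val(new) - val(old)) * B^(n-1-k) mod M
  val('f') - val('h') = 6 - 8 = -2
  B^(n-1-k) = 13^1 mod 1009 = 13
  Delta = -2 * 13 mod 1009 = 983

Answer: 983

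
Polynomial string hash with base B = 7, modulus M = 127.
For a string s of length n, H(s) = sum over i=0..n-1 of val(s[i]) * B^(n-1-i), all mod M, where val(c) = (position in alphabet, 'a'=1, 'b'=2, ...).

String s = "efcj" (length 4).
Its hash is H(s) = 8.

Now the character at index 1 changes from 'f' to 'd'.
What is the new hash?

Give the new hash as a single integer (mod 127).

Answer: 37

Derivation:
val('f') = 6, val('d') = 4
Position k = 1, exponent = n-1-k = 2
B^2 mod M = 7^2 mod 127 = 49
Delta = (4 - 6) * 49 mod 127 = 29
New hash = (8 + 29) mod 127 = 37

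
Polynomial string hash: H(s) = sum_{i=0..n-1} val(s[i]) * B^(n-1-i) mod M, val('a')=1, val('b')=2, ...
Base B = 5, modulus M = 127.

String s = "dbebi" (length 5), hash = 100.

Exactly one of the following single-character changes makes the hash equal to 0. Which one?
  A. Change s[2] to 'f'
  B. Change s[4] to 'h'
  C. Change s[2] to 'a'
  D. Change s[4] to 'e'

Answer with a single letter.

Option A: s[2]='e'->'f', delta=(6-5)*5^2 mod 127 = 25, hash=100+25 mod 127 = 125
Option B: s[4]='i'->'h', delta=(8-9)*5^0 mod 127 = 126, hash=100+126 mod 127 = 99
Option C: s[2]='e'->'a', delta=(1-5)*5^2 mod 127 = 27, hash=100+27 mod 127 = 0 <-- target
Option D: s[4]='i'->'e', delta=(5-9)*5^0 mod 127 = 123, hash=100+123 mod 127 = 96

Answer: C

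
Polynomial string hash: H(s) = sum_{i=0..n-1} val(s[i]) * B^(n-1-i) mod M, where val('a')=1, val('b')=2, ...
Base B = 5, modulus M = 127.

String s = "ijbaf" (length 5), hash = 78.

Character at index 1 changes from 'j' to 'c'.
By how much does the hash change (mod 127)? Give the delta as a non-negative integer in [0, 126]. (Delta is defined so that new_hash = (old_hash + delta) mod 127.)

Delta formula: (val(new) - val(old)) * B^(n-1-k) mod M
  val('c') - val('j') = 3 - 10 = -7
  B^(n-1-k) = 5^3 mod 127 = 125
  Delta = -7 * 125 mod 127 = 14

Answer: 14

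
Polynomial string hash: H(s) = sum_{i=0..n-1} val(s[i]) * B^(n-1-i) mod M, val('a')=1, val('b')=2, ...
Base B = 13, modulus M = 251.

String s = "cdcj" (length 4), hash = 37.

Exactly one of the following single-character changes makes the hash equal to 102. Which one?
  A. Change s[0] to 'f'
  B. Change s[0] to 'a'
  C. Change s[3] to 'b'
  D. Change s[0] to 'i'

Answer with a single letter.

Option A: s[0]='c'->'f', delta=(6-3)*13^3 mod 251 = 65, hash=37+65 mod 251 = 102 <-- target
Option B: s[0]='c'->'a', delta=(1-3)*13^3 mod 251 = 124, hash=37+124 mod 251 = 161
Option C: s[3]='j'->'b', delta=(2-10)*13^0 mod 251 = 243, hash=37+243 mod 251 = 29
Option D: s[0]='c'->'i', delta=(9-3)*13^3 mod 251 = 130, hash=37+130 mod 251 = 167

Answer: A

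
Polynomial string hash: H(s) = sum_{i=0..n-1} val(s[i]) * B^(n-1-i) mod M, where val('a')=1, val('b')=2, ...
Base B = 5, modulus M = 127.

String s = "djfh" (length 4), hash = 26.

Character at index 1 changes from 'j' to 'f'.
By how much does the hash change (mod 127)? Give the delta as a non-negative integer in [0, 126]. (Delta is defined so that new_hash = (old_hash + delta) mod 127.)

Delta formula: (val(new) - val(old)) * B^(n-1-k) mod M
  val('f') - val('j') = 6 - 10 = -4
  B^(n-1-k) = 5^2 mod 127 = 25
  Delta = -4 * 25 mod 127 = 27

Answer: 27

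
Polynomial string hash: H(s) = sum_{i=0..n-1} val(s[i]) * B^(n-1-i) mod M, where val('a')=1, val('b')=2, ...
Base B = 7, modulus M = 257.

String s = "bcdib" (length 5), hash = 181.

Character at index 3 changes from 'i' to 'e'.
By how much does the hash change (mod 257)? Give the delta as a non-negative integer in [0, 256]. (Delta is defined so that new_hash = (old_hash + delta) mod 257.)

Answer: 229

Derivation:
Delta formula: (val(new) - val(old)) * B^(n-1-k) mod M
  val('e') - val('i') = 5 - 9 = -4
  B^(n-1-k) = 7^1 mod 257 = 7
  Delta = -4 * 7 mod 257 = 229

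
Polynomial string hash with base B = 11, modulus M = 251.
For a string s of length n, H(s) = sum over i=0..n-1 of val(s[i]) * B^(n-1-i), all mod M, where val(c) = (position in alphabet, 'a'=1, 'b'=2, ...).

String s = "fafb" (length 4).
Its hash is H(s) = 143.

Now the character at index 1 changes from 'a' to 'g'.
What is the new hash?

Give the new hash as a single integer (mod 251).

Answer: 116

Derivation:
val('a') = 1, val('g') = 7
Position k = 1, exponent = n-1-k = 2
B^2 mod M = 11^2 mod 251 = 121
Delta = (7 - 1) * 121 mod 251 = 224
New hash = (143 + 224) mod 251 = 116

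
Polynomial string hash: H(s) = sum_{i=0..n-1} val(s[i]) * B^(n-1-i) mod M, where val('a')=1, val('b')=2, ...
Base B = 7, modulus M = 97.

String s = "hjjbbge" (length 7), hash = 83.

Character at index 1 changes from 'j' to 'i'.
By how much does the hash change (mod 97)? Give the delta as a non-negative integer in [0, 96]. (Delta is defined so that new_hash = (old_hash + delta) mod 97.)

Answer: 71

Derivation:
Delta formula: (val(new) - val(old)) * B^(n-1-k) mod M
  val('i') - val('j') = 9 - 10 = -1
  B^(n-1-k) = 7^5 mod 97 = 26
  Delta = -1 * 26 mod 97 = 71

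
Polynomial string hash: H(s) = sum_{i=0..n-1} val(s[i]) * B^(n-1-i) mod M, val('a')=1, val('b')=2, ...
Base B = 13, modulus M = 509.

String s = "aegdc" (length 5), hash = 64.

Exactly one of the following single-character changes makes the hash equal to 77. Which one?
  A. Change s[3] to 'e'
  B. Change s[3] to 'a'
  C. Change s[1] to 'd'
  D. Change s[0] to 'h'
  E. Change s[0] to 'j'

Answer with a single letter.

Answer: A

Derivation:
Option A: s[3]='d'->'e', delta=(5-4)*13^1 mod 509 = 13, hash=64+13 mod 509 = 77 <-- target
Option B: s[3]='d'->'a', delta=(1-4)*13^1 mod 509 = 470, hash=64+470 mod 509 = 25
Option C: s[1]='e'->'d', delta=(4-5)*13^3 mod 509 = 348, hash=64+348 mod 509 = 412
Option D: s[0]='a'->'h', delta=(8-1)*13^4 mod 509 = 399, hash=64+399 mod 509 = 463
Option E: s[0]='a'->'j', delta=(10-1)*13^4 mod 509 = 4, hash=64+4 mod 509 = 68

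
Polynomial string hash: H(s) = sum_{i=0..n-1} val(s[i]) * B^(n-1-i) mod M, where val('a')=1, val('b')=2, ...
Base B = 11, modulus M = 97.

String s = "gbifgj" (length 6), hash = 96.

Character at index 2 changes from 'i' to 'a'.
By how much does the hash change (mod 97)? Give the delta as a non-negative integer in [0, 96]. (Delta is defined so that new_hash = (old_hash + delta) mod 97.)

Delta formula: (val(new) - val(old)) * B^(n-1-k) mod M
  val('a') - val('i') = 1 - 9 = -8
  B^(n-1-k) = 11^3 mod 97 = 70
  Delta = -8 * 70 mod 97 = 22

Answer: 22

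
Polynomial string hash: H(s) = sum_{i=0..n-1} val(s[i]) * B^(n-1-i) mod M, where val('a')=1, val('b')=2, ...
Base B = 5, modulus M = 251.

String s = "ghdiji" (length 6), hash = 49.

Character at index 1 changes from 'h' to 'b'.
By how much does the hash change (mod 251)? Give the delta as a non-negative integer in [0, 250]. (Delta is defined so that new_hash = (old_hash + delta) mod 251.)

Answer: 15

Derivation:
Delta formula: (val(new) - val(old)) * B^(n-1-k) mod M
  val('b') - val('h') = 2 - 8 = -6
  B^(n-1-k) = 5^4 mod 251 = 123
  Delta = -6 * 123 mod 251 = 15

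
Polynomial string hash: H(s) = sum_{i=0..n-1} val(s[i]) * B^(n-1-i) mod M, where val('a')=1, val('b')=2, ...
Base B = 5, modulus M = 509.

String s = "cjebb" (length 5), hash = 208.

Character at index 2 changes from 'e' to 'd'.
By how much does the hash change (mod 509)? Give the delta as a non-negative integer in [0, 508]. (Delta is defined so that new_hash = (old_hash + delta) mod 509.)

Delta formula: (val(new) - val(old)) * B^(n-1-k) mod M
  val('d') - val('e') = 4 - 5 = -1
  B^(n-1-k) = 5^2 mod 509 = 25
  Delta = -1 * 25 mod 509 = 484

Answer: 484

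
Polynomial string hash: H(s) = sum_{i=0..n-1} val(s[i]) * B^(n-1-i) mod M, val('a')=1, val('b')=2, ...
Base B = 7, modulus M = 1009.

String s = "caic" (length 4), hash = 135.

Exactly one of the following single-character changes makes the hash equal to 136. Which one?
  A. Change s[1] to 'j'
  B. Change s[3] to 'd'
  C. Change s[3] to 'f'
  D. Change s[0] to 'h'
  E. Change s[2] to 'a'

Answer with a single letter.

Answer: B

Derivation:
Option A: s[1]='a'->'j', delta=(10-1)*7^2 mod 1009 = 441, hash=135+441 mod 1009 = 576
Option B: s[3]='c'->'d', delta=(4-3)*7^0 mod 1009 = 1, hash=135+1 mod 1009 = 136 <-- target
Option C: s[3]='c'->'f', delta=(6-3)*7^0 mod 1009 = 3, hash=135+3 mod 1009 = 138
Option D: s[0]='c'->'h', delta=(8-3)*7^3 mod 1009 = 706, hash=135+706 mod 1009 = 841
Option E: s[2]='i'->'a', delta=(1-9)*7^1 mod 1009 = 953, hash=135+953 mod 1009 = 79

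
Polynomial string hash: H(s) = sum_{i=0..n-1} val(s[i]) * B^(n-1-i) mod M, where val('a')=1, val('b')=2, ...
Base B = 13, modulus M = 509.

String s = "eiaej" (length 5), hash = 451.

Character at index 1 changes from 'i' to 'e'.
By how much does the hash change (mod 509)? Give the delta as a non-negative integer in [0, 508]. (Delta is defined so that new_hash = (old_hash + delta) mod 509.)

Delta formula: (val(new) - val(old)) * B^(n-1-k) mod M
  val('e') - val('i') = 5 - 9 = -4
  B^(n-1-k) = 13^3 mod 509 = 161
  Delta = -4 * 161 mod 509 = 374

Answer: 374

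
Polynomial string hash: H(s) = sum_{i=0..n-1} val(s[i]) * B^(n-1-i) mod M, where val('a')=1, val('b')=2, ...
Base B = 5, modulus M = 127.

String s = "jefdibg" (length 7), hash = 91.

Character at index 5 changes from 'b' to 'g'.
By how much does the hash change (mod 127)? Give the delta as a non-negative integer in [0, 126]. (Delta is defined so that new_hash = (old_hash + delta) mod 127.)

Answer: 25

Derivation:
Delta formula: (val(new) - val(old)) * B^(n-1-k) mod M
  val('g') - val('b') = 7 - 2 = 5
  B^(n-1-k) = 5^1 mod 127 = 5
  Delta = 5 * 5 mod 127 = 25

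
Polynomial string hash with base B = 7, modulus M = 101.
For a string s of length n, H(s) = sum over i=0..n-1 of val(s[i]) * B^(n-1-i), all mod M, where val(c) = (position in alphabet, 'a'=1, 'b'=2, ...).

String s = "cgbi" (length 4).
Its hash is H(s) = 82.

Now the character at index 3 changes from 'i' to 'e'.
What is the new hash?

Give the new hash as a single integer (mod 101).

val('i') = 9, val('e') = 5
Position k = 3, exponent = n-1-k = 0
B^0 mod M = 7^0 mod 101 = 1
Delta = (5 - 9) * 1 mod 101 = 97
New hash = (82 + 97) mod 101 = 78

Answer: 78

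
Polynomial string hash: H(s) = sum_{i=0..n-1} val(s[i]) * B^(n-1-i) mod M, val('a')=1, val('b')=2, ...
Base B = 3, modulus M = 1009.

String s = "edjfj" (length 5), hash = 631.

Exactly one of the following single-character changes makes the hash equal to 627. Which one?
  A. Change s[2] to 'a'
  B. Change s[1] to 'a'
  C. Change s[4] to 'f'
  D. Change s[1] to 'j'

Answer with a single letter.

Option A: s[2]='j'->'a', delta=(1-10)*3^2 mod 1009 = 928, hash=631+928 mod 1009 = 550
Option B: s[1]='d'->'a', delta=(1-4)*3^3 mod 1009 = 928, hash=631+928 mod 1009 = 550
Option C: s[4]='j'->'f', delta=(6-10)*3^0 mod 1009 = 1005, hash=631+1005 mod 1009 = 627 <-- target
Option D: s[1]='d'->'j', delta=(10-4)*3^3 mod 1009 = 162, hash=631+162 mod 1009 = 793

Answer: C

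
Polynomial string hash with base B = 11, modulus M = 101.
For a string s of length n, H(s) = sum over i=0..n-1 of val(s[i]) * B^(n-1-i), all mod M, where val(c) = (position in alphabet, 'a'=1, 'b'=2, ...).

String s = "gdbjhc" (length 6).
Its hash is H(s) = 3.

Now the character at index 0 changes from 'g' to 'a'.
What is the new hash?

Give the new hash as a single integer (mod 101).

Answer: 65

Derivation:
val('g') = 7, val('a') = 1
Position k = 0, exponent = n-1-k = 5
B^5 mod M = 11^5 mod 101 = 57
Delta = (1 - 7) * 57 mod 101 = 62
New hash = (3 + 62) mod 101 = 65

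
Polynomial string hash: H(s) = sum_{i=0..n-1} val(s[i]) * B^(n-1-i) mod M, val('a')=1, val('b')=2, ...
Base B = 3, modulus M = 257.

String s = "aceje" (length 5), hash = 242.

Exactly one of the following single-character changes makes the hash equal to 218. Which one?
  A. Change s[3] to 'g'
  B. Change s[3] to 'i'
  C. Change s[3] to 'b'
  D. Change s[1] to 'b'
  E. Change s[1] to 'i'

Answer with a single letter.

Option A: s[3]='j'->'g', delta=(7-10)*3^1 mod 257 = 248, hash=242+248 mod 257 = 233
Option B: s[3]='j'->'i', delta=(9-10)*3^1 mod 257 = 254, hash=242+254 mod 257 = 239
Option C: s[3]='j'->'b', delta=(2-10)*3^1 mod 257 = 233, hash=242+233 mod 257 = 218 <-- target
Option D: s[1]='c'->'b', delta=(2-3)*3^3 mod 257 = 230, hash=242+230 mod 257 = 215
Option E: s[1]='c'->'i', delta=(9-3)*3^3 mod 257 = 162, hash=242+162 mod 257 = 147

Answer: C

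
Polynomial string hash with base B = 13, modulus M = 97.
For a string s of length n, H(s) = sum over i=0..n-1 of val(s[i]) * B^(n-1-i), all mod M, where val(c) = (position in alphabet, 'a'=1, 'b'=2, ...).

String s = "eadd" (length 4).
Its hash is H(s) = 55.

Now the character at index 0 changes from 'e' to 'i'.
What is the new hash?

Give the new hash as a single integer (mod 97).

val('e') = 5, val('i') = 9
Position k = 0, exponent = n-1-k = 3
B^3 mod M = 13^3 mod 97 = 63
Delta = (9 - 5) * 63 mod 97 = 58
New hash = (55 + 58) mod 97 = 16

Answer: 16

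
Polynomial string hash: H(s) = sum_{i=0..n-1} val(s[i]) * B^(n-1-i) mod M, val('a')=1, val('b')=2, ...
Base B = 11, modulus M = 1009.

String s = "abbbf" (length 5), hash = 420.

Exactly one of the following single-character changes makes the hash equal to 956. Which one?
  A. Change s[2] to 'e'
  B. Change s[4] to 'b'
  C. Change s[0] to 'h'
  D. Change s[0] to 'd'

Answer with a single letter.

Answer: D

Derivation:
Option A: s[2]='b'->'e', delta=(5-2)*11^2 mod 1009 = 363, hash=420+363 mod 1009 = 783
Option B: s[4]='f'->'b', delta=(2-6)*11^0 mod 1009 = 1005, hash=420+1005 mod 1009 = 416
Option C: s[0]='a'->'h', delta=(8-1)*11^4 mod 1009 = 578, hash=420+578 mod 1009 = 998
Option D: s[0]='a'->'d', delta=(4-1)*11^4 mod 1009 = 536, hash=420+536 mod 1009 = 956 <-- target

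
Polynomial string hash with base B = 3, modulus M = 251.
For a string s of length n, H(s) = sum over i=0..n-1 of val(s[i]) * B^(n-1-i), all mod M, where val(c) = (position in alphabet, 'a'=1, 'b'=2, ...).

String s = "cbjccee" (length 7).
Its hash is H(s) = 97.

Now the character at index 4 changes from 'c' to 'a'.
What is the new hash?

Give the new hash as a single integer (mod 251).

Answer: 79

Derivation:
val('c') = 3, val('a') = 1
Position k = 4, exponent = n-1-k = 2
B^2 mod M = 3^2 mod 251 = 9
Delta = (1 - 3) * 9 mod 251 = 233
New hash = (97 + 233) mod 251 = 79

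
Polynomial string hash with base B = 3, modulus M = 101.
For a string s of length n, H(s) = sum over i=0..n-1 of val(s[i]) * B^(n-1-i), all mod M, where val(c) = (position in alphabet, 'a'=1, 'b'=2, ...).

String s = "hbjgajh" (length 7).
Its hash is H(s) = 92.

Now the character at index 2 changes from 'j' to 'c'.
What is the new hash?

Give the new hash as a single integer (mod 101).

Answer: 30

Derivation:
val('j') = 10, val('c') = 3
Position k = 2, exponent = n-1-k = 4
B^4 mod M = 3^4 mod 101 = 81
Delta = (3 - 10) * 81 mod 101 = 39
New hash = (92 + 39) mod 101 = 30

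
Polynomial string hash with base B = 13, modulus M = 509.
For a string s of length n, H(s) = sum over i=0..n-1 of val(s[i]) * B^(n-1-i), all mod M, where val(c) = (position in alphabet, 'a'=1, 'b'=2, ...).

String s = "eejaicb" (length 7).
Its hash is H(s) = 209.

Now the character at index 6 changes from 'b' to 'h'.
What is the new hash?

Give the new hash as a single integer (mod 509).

val('b') = 2, val('h') = 8
Position k = 6, exponent = n-1-k = 0
B^0 mod M = 13^0 mod 509 = 1
Delta = (8 - 2) * 1 mod 509 = 6
New hash = (209 + 6) mod 509 = 215

Answer: 215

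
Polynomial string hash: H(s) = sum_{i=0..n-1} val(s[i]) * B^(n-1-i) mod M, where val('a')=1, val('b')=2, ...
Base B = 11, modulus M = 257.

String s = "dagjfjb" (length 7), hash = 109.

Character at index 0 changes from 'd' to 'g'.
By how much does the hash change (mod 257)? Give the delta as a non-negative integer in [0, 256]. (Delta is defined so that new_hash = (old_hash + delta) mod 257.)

Answer: 180

Derivation:
Delta formula: (val(new) - val(old)) * B^(n-1-k) mod M
  val('g') - val('d') = 7 - 4 = 3
  B^(n-1-k) = 11^6 mod 257 = 60
  Delta = 3 * 60 mod 257 = 180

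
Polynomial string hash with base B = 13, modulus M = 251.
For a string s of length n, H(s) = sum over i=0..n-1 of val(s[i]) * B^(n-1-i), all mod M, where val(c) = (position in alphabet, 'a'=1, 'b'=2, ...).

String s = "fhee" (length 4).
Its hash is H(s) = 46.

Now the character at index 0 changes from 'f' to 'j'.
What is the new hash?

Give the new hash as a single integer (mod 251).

val('f') = 6, val('j') = 10
Position k = 0, exponent = n-1-k = 3
B^3 mod M = 13^3 mod 251 = 189
Delta = (10 - 6) * 189 mod 251 = 3
New hash = (46 + 3) mod 251 = 49

Answer: 49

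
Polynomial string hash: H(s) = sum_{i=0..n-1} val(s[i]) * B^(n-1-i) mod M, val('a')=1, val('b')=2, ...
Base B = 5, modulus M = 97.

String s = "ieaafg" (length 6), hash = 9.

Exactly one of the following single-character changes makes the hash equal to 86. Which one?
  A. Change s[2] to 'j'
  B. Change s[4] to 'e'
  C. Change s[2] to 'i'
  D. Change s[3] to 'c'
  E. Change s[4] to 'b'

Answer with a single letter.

Option A: s[2]='a'->'j', delta=(10-1)*5^3 mod 97 = 58, hash=9+58 mod 97 = 67
Option B: s[4]='f'->'e', delta=(5-6)*5^1 mod 97 = 92, hash=9+92 mod 97 = 4
Option C: s[2]='a'->'i', delta=(9-1)*5^3 mod 97 = 30, hash=9+30 mod 97 = 39
Option D: s[3]='a'->'c', delta=(3-1)*5^2 mod 97 = 50, hash=9+50 mod 97 = 59
Option E: s[4]='f'->'b', delta=(2-6)*5^1 mod 97 = 77, hash=9+77 mod 97 = 86 <-- target

Answer: E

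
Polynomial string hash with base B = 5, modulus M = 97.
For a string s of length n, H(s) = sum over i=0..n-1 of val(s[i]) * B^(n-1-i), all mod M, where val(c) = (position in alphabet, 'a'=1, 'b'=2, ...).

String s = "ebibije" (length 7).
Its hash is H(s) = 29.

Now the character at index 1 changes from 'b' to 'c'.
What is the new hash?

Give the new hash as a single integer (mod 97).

val('b') = 2, val('c') = 3
Position k = 1, exponent = n-1-k = 5
B^5 mod M = 5^5 mod 97 = 21
Delta = (3 - 2) * 21 mod 97 = 21
New hash = (29 + 21) mod 97 = 50

Answer: 50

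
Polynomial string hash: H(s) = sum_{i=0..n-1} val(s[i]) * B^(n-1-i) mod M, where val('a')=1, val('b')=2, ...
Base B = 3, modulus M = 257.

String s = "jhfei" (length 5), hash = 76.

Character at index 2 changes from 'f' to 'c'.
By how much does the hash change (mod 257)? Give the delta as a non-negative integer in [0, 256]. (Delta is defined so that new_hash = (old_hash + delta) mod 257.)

Answer: 230

Derivation:
Delta formula: (val(new) - val(old)) * B^(n-1-k) mod M
  val('c') - val('f') = 3 - 6 = -3
  B^(n-1-k) = 3^2 mod 257 = 9
  Delta = -3 * 9 mod 257 = 230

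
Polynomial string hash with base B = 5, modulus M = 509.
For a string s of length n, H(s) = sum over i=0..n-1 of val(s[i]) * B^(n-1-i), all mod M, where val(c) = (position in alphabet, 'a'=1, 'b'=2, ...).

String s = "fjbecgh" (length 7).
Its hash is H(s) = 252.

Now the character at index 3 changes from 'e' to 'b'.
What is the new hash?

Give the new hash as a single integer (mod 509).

Answer: 386

Derivation:
val('e') = 5, val('b') = 2
Position k = 3, exponent = n-1-k = 3
B^3 mod M = 5^3 mod 509 = 125
Delta = (2 - 5) * 125 mod 509 = 134
New hash = (252 + 134) mod 509 = 386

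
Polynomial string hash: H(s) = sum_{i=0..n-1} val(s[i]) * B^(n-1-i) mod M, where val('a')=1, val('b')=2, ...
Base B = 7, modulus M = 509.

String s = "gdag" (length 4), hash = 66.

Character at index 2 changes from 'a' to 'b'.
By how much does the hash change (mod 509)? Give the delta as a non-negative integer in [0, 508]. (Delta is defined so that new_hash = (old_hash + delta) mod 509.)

Answer: 7

Derivation:
Delta formula: (val(new) - val(old)) * B^(n-1-k) mod M
  val('b') - val('a') = 2 - 1 = 1
  B^(n-1-k) = 7^1 mod 509 = 7
  Delta = 1 * 7 mod 509 = 7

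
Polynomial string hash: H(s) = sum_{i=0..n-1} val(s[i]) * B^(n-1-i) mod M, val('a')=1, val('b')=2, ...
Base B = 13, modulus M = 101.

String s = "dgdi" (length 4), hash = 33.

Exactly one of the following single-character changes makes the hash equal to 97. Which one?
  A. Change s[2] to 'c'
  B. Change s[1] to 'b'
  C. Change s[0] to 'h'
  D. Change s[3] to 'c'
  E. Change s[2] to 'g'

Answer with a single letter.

Option A: s[2]='d'->'c', delta=(3-4)*13^1 mod 101 = 88, hash=33+88 mod 101 = 20
Option B: s[1]='g'->'b', delta=(2-7)*13^2 mod 101 = 64, hash=33+64 mod 101 = 97 <-- target
Option C: s[0]='d'->'h', delta=(8-4)*13^3 mod 101 = 1, hash=33+1 mod 101 = 34
Option D: s[3]='i'->'c', delta=(3-9)*13^0 mod 101 = 95, hash=33+95 mod 101 = 27
Option E: s[2]='d'->'g', delta=(7-4)*13^1 mod 101 = 39, hash=33+39 mod 101 = 72

Answer: B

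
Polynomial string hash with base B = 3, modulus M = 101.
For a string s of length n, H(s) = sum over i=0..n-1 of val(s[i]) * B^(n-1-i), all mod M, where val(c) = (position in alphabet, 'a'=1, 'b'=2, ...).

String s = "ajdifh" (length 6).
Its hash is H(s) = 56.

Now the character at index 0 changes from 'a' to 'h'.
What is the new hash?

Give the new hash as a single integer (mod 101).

val('a') = 1, val('h') = 8
Position k = 0, exponent = n-1-k = 5
B^5 mod M = 3^5 mod 101 = 41
Delta = (8 - 1) * 41 mod 101 = 85
New hash = (56 + 85) mod 101 = 40

Answer: 40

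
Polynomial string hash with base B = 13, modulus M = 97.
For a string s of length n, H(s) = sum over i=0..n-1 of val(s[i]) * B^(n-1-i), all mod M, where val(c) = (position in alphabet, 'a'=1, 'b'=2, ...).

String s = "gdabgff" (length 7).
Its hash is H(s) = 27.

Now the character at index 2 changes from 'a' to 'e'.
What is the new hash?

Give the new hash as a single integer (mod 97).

Answer: 5

Derivation:
val('a') = 1, val('e') = 5
Position k = 2, exponent = n-1-k = 4
B^4 mod M = 13^4 mod 97 = 43
Delta = (5 - 1) * 43 mod 97 = 75
New hash = (27 + 75) mod 97 = 5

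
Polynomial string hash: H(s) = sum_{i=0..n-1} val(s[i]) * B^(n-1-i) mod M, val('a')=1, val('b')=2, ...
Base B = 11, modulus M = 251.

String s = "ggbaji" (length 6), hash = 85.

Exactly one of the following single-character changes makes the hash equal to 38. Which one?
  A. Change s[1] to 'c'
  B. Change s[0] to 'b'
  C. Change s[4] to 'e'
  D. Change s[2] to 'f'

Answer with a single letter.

Option A: s[1]='g'->'c', delta=(3-7)*11^4 mod 251 = 170, hash=85+170 mod 251 = 4
Option B: s[0]='g'->'b', delta=(2-7)*11^5 mod 251 = 204, hash=85+204 mod 251 = 38 <-- target
Option C: s[4]='j'->'e', delta=(5-10)*11^1 mod 251 = 196, hash=85+196 mod 251 = 30
Option D: s[2]='b'->'f', delta=(6-2)*11^3 mod 251 = 53, hash=85+53 mod 251 = 138

Answer: B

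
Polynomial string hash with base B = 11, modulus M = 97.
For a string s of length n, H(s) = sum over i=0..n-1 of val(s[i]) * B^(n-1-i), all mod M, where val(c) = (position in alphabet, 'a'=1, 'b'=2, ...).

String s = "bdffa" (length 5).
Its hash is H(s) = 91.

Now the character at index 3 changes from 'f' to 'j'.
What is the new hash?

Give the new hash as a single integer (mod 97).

Answer: 38

Derivation:
val('f') = 6, val('j') = 10
Position k = 3, exponent = n-1-k = 1
B^1 mod M = 11^1 mod 97 = 11
Delta = (10 - 6) * 11 mod 97 = 44
New hash = (91 + 44) mod 97 = 38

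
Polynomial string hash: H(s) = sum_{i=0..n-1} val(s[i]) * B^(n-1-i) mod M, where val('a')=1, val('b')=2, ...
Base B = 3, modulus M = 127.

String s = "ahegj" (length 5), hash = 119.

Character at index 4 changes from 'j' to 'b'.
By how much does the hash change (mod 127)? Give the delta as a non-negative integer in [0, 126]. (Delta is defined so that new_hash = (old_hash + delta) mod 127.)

Delta formula: (val(new) - val(old)) * B^(n-1-k) mod M
  val('b') - val('j') = 2 - 10 = -8
  B^(n-1-k) = 3^0 mod 127 = 1
  Delta = -8 * 1 mod 127 = 119

Answer: 119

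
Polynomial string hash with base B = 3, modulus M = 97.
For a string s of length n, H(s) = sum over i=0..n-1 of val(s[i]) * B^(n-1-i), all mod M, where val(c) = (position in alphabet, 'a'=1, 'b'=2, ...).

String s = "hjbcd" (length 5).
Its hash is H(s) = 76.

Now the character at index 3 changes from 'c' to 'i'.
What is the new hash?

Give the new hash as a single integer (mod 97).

Answer: 94

Derivation:
val('c') = 3, val('i') = 9
Position k = 3, exponent = n-1-k = 1
B^1 mod M = 3^1 mod 97 = 3
Delta = (9 - 3) * 3 mod 97 = 18
New hash = (76 + 18) mod 97 = 94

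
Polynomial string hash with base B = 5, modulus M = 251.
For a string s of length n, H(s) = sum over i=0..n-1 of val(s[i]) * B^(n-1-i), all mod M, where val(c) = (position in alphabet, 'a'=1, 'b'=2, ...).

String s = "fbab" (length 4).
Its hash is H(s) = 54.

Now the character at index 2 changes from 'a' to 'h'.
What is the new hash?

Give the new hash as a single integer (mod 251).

val('a') = 1, val('h') = 8
Position k = 2, exponent = n-1-k = 1
B^1 mod M = 5^1 mod 251 = 5
Delta = (8 - 1) * 5 mod 251 = 35
New hash = (54 + 35) mod 251 = 89

Answer: 89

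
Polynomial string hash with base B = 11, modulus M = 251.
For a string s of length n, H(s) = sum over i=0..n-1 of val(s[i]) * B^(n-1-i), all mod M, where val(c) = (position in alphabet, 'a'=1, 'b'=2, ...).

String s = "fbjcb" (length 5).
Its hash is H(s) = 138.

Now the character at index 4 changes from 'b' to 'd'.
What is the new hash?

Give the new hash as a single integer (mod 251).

Answer: 140

Derivation:
val('b') = 2, val('d') = 4
Position k = 4, exponent = n-1-k = 0
B^0 mod M = 11^0 mod 251 = 1
Delta = (4 - 2) * 1 mod 251 = 2
New hash = (138 + 2) mod 251 = 140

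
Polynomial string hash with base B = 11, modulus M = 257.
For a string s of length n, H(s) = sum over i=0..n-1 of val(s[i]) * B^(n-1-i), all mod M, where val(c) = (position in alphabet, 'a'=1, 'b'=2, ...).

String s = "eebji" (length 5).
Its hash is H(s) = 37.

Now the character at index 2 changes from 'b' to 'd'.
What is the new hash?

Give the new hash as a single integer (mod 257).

Answer: 22

Derivation:
val('b') = 2, val('d') = 4
Position k = 2, exponent = n-1-k = 2
B^2 mod M = 11^2 mod 257 = 121
Delta = (4 - 2) * 121 mod 257 = 242
New hash = (37 + 242) mod 257 = 22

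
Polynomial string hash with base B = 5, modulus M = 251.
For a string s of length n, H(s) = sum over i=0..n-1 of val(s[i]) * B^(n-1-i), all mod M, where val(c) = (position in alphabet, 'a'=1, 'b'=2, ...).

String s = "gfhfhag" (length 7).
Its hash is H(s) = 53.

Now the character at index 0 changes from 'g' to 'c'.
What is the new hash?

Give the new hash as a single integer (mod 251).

Answer: 52

Derivation:
val('g') = 7, val('c') = 3
Position k = 0, exponent = n-1-k = 6
B^6 mod M = 5^6 mod 251 = 63
Delta = (3 - 7) * 63 mod 251 = 250
New hash = (53 + 250) mod 251 = 52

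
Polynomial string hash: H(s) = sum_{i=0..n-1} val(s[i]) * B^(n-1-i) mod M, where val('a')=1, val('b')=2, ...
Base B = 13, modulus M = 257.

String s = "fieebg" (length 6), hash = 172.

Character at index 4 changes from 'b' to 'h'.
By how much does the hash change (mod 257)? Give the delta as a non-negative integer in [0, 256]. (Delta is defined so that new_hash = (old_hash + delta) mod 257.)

Delta formula: (val(new) - val(old)) * B^(n-1-k) mod M
  val('h') - val('b') = 8 - 2 = 6
  B^(n-1-k) = 13^1 mod 257 = 13
  Delta = 6 * 13 mod 257 = 78

Answer: 78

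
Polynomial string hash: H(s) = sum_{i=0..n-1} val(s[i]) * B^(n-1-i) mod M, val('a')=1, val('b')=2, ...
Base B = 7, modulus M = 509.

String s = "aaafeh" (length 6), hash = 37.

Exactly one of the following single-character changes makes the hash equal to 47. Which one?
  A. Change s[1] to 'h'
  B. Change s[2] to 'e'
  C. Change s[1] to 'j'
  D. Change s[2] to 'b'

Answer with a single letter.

Option A: s[1]='a'->'h', delta=(8-1)*7^4 mod 509 = 10, hash=37+10 mod 509 = 47 <-- target
Option B: s[2]='a'->'e', delta=(5-1)*7^3 mod 509 = 354, hash=37+354 mod 509 = 391
Option C: s[1]='a'->'j', delta=(10-1)*7^4 mod 509 = 231, hash=37+231 mod 509 = 268
Option D: s[2]='a'->'b', delta=(2-1)*7^3 mod 509 = 343, hash=37+343 mod 509 = 380

Answer: A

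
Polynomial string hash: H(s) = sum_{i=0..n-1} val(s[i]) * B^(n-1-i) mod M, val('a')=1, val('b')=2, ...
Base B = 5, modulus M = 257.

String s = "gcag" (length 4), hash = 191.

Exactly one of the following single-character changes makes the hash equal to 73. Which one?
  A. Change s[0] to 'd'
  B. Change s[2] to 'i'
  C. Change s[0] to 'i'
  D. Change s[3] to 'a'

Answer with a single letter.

Answer: A

Derivation:
Option A: s[0]='g'->'d', delta=(4-7)*5^3 mod 257 = 139, hash=191+139 mod 257 = 73 <-- target
Option B: s[2]='a'->'i', delta=(9-1)*5^1 mod 257 = 40, hash=191+40 mod 257 = 231
Option C: s[0]='g'->'i', delta=(9-7)*5^3 mod 257 = 250, hash=191+250 mod 257 = 184
Option D: s[3]='g'->'a', delta=(1-7)*5^0 mod 257 = 251, hash=191+251 mod 257 = 185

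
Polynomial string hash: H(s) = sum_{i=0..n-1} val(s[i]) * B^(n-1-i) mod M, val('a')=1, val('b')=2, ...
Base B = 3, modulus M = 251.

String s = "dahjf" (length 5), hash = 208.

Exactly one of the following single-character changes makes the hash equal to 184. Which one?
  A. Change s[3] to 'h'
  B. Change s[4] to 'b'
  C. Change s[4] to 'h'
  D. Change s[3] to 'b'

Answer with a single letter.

Option A: s[3]='j'->'h', delta=(8-10)*3^1 mod 251 = 245, hash=208+245 mod 251 = 202
Option B: s[4]='f'->'b', delta=(2-6)*3^0 mod 251 = 247, hash=208+247 mod 251 = 204
Option C: s[4]='f'->'h', delta=(8-6)*3^0 mod 251 = 2, hash=208+2 mod 251 = 210
Option D: s[3]='j'->'b', delta=(2-10)*3^1 mod 251 = 227, hash=208+227 mod 251 = 184 <-- target

Answer: D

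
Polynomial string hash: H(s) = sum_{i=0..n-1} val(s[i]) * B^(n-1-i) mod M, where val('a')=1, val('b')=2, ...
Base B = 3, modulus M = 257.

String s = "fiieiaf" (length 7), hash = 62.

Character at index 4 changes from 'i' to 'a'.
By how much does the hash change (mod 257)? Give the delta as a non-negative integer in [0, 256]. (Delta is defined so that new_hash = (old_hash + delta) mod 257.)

Delta formula: (val(new) - val(old)) * B^(n-1-k) mod M
  val('a') - val('i') = 1 - 9 = -8
  B^(n-1-k) = 3^2 mod 257 = 9
  Delta = -8 * 9 mod 257 = 185

Answer: 185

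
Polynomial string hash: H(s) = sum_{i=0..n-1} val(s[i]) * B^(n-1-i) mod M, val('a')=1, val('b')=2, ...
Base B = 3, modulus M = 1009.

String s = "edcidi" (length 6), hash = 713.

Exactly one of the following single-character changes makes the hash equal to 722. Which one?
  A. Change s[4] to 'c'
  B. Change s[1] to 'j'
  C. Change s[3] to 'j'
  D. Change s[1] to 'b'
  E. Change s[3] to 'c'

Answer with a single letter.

Option A: s[4]='d'->'c', delta=(3-4)*3^1 mod 1009 = 1006, hash=713+1006 mod 1009 = 710
Option B: s[1]='d'->'j', delta=(10-4)*3^4 mod 1009 = 486, hash=713+486 mod 1009 = 190
Option C: s[3]='i'->'j', delta=(10-9)*3^2 mod 1009 = 9, hash=713+9 mod 1009 = 722 <-- target
Option D: s[1]='d'->'b', delta=(2-4)*3^4 mod 1009 = 847, hash=713+847 mod 1009 = 551
Option E: s[3]='i'->'c', delta=(3-9)*3^2 mod 1009 = 955, hash=713+955 mod 1009 = 659

Answer: C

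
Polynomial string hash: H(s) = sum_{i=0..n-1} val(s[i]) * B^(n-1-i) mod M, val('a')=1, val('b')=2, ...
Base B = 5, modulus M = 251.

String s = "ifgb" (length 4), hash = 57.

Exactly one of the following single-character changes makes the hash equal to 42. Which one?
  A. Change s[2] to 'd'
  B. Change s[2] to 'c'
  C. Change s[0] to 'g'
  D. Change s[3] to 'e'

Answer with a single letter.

Answer: A

Derivation:
Option A: s[2]='g'->'d', delta=(4-7)*5^1 mod 251 = 236, hash=57+236 mod 251 = 42 <-- target
Option B: s[2]='g'->'c', delta=(3-7)*5^1 mod 251 = 231, hash=57+231 mod 251 = 37
Option C: s[0]='i'->'g', delta=(7-9)*5^3 mod 251 = 1, hash=57+1 mod 251 = 58
Option D: s[3]='b'->'e', delta=(5-2)*5^0 mod 251 = 3, hash=57+3 mod 251 = 60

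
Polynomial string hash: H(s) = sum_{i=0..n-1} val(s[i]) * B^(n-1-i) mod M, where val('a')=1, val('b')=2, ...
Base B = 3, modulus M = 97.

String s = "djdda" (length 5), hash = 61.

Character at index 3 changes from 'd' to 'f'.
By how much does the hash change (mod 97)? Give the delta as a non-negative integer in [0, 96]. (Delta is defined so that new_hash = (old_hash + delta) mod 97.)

Delta formula: (val(new) - val(old)) * B^(n-1-k) mod M
  val('f') - val('d') = 6 - 4 = 2
  B^(n-1-k) = 3^1 mod 97 = 3
  Delta = 2 * 3 mod 97 = 6

Answer: 6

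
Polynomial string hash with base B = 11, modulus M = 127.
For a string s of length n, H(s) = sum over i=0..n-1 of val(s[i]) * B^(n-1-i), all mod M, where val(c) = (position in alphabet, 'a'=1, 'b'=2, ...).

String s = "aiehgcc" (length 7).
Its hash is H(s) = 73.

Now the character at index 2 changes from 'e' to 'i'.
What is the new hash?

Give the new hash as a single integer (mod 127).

val('e') = 5, val('i') = 9
Position k = 2, exponent = n-1-k = 4
B^4 mod M = 11^4 mod 127 = 36
Delta = (9 - 5) * 36 mod 127 = 17
New hash = (73 + 17) mod 127 = 90

Answer: 90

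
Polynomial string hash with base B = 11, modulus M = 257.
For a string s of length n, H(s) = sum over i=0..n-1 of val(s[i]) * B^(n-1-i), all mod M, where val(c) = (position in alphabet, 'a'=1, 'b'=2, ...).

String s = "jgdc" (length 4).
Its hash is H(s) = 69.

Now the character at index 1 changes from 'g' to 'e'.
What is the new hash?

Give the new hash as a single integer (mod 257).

val('g') = 7, val('e') = 5
Position k = 1, exponent = n-1-k = 2
B^2 mod M = 11^2 mod 257 = 121
Delta = (5 - 7) * 121 mod 257 = 15
New hash = (69 + 15) mod 257 = 84

Answer: 84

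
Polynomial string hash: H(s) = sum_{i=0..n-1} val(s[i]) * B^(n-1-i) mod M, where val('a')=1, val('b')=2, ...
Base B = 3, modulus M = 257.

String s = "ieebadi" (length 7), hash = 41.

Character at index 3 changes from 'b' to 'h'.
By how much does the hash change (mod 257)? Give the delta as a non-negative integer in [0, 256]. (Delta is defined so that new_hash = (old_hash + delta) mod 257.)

Answer: 162

Derivation:
Delta formula: (val(new) - val(old)) * B^(n-1-k) mod M
  val('h') - val('b') = 8 - 2 = 6
  B^(n-1-k) = 3^3 mod 257 = 27
  Delta = 6 * 27 mod 257 = 162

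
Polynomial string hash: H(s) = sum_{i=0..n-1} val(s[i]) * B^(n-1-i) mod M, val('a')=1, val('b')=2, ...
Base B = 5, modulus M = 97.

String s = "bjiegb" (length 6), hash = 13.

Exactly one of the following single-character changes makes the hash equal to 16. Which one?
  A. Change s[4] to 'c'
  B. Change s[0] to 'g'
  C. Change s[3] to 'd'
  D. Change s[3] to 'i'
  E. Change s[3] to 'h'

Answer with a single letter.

Answer: D

Derivation:
Option A: s[4]='g'->'c', delta=(3-7)*5^1 mod 97 = 77, hash=13+77 mod 97 = 90
Option B: s[0]='b'->'g', delta=(7-2)*5^5 mod 97 = 8, hash=13+8 mod 97 = 21
Option C: s[3]='e'->'d', delta=(4-5)*5^2 mod 97 = 72, hash=13+72 mod 97 = 85
Option D: s[3]='e'->'i', delta=(9-5)*5^2 mod 97 = 3, hash=13+3 mod 97 = 16 <-- target
Option E: s[3]='e'->'h', delta=(8-5)*5^2 mod 97 = 75, hash=13+75 mod 97 = 88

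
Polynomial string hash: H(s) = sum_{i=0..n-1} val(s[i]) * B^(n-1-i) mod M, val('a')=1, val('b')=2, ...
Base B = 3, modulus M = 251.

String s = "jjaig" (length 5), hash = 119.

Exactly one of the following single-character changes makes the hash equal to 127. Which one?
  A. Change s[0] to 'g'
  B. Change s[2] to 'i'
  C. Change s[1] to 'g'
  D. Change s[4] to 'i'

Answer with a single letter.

Answer: A

Derivation:
Option A: s[0]='j'->'g', delta=(7-10)*3^4 mod 251 = 8, hash=119+8 mod 251 = 127 <-- target
Option B: s[2]='a'->'i', delta=(9-1)*3^2 mod 251 = 72, hash=119+72 mod 251 = 191
Option C: s[1]='j'->'g', delta=(7-10)*3^3 mod 251 = 170, hash=119+170 mod 251 = 38
Option D: s[4]='g'->'i', delta=(9-7)*3^0 mod 251 = 2, hash=119+2 mod 251 = 121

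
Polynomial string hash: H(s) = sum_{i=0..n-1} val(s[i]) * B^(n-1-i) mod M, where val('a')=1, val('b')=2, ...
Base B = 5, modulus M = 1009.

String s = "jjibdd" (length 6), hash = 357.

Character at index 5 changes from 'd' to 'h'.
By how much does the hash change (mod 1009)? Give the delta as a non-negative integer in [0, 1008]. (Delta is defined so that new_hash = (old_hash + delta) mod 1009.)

Answer: 4

Derivation:
Delta formula: (val(new) - val(old)) * B^(n-1-k) mod M
  val('h') - val('d') = 8 - 4 = 4
  B^(n-1-k) = 5^0 mod 1009 = 1
  Delta = 4 * 1 mod 1009 = 4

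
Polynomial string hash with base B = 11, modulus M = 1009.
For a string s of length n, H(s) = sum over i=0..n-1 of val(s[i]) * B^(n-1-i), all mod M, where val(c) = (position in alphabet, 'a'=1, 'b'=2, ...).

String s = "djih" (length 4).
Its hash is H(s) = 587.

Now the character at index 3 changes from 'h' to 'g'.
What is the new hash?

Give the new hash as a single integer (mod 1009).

Answer: 586

Derivation:
val('h') = 8, val('g') = 7
Position k = 3, exponent = n-1-k = 0
B^0 mod M = 11^0 mod 1009 = 1
Delta = (7 - 8) * 1 mod 1009 = 1008
New hash = (587 + 1008) mod 1009 = 586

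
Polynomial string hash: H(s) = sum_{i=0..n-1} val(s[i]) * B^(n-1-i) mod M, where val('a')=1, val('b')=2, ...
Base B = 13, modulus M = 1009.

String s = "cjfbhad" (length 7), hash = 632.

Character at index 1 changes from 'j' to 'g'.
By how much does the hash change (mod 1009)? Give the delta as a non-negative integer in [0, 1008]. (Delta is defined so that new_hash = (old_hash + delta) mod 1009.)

Answer: 57

Derivation:
Delta formula: (val(new) - val(old)) * B^(n-1-k) mod M
  val('g') - val('j') = 7 - 10 = -3
  B^(n-1-k) = 13^5 mod 1009 = 990
  Delta = -3 * 990 mod 1009 = 57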